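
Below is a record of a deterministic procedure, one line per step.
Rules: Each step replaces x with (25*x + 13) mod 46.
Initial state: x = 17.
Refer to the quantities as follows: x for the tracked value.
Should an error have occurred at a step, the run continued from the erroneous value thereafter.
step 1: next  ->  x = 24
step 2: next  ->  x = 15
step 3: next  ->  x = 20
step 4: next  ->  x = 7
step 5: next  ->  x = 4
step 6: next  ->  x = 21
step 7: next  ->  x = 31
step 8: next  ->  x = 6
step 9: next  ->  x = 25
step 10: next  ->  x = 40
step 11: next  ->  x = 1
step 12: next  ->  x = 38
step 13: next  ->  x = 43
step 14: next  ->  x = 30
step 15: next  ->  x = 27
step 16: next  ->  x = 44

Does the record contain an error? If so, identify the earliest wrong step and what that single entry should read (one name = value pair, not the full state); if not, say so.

Step 1: x = (25*17 + 13) mod 46 = 24 — exactly as logged.
Step 2: x = (25*24 + 13) mod 46 = 15 — same as recorded.
Step 3: x = (25*15 + 13) mod 46 = 20 — consistent with the record.
Step 4: x = (25*20 + 13) mod 46 = 7 — verified.
Step 5: x = (25*7 + 13) mod 46 = 4 — no discrepancy.
Step 6: x = (25*4 + 13) mod 46 = 21 — confirmed correct.
Step 7: x = (25*21 + 13) mod 46 = 32 — a discrepancy with the record.
Conclusion: step 7 carries the first error; the entry should be x = 32.

step 7, x = 32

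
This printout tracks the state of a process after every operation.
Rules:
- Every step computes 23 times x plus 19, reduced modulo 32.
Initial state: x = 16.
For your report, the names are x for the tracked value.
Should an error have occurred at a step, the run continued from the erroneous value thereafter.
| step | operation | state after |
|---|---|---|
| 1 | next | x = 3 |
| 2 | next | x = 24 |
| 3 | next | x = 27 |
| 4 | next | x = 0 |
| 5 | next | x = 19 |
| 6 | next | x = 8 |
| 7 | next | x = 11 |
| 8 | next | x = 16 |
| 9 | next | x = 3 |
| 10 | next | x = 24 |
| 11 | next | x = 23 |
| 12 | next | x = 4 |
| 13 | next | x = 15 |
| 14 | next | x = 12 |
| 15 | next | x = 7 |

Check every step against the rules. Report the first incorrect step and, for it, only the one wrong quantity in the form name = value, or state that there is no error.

step 11, x = 27

Step 1: x = (23*16 + 19) mod 32 = 3 — verified.
Step 2: x = (23*3 + 19) mod 32 = 24 — agrees with the printout.
Step 3: x = (23*24 + 19) mod 32 = 27 — confirmed correct.
Step 4: x = (23*27 + 19) mod 32 = 0 — no discrepancy.
Step 5: x = (23*0 + 19) mod 32 = 19 — matches.
Step 6: x = (23*19 + 19) mod 32 = 8 — verified.
Step 7: x = (23*8 + 19) mod 32 = 11 — no discrepancy.
Step 8: x = (23*11 + 19) mod 32 = 16 — exactly as logged.
Step 9: x = (23*16 + 19) mod 32 = 3 — checks out.
Step 10: x = (23*3 + 19) mod 32 = 24 — exactly as logged.
Step 11: x = (23*24 + 19) mod 32 = 27 — first mismatch against the printout.
So the first discrepancy is step 11, where the right value is x = 27.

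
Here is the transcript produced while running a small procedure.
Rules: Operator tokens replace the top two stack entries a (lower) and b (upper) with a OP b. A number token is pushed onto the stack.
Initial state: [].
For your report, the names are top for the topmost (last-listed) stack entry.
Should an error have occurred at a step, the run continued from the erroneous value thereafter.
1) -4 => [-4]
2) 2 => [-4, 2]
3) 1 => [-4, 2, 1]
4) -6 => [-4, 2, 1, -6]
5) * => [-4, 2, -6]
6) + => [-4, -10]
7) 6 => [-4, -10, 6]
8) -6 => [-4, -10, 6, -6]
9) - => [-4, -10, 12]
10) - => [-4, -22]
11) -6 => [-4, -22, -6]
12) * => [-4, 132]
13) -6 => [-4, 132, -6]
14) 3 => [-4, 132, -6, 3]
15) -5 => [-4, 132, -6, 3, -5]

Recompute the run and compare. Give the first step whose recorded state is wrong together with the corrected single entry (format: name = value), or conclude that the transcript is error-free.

step 6, top = -4

Recomputing the run from the initial state:
step 1: [-4]
step 2: [-4, 2]
step 3: [-4, 2, 1]
step 4: [-4, 2, 1, -6]
step 5: [-4, 2, -6]
step 6: [-4, -4]
step 7: [-4, -4, 6]
step 8: [-4, -4, 6, -6]
step 9: [-4, -4, 12]
step 10: [-4, -16]
step 11: [-4, -16, -6]
step 12: [-4, 96]
step 13: [-4, 96, -6]
step 14: [-4, 96, -6, 3]
step 15: [-4, 96, -6, 3, -5]
The first disagreement with the transcript is at step 6, where the value should be top = -4.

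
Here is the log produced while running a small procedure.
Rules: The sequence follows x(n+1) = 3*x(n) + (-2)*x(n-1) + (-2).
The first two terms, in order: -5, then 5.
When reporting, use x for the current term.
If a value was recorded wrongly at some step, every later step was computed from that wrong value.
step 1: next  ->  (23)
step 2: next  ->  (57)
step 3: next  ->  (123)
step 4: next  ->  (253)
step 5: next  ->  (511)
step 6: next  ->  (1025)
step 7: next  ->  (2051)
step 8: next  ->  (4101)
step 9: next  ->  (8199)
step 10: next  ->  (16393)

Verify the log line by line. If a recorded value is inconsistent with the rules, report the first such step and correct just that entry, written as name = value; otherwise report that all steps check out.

no error

step 1: x = 3*(5) + (-2)*(-5) + (-2) = 23 -> consistent with the log
step 2: x = 3*(23) + (-2)*(5) + (-2) = 57 -> confirmed correct
step 3: x = 3*(57) + (-2)*(23) + (-2) = 123 -> consistent with the log
step 4: x = 3*(123) + (-2)*(57) + (-2) = 253 -> in agreement
step 5: x = 3*(253) + (-2)*(123) + (-2) = 511 -> no discrepancy
step 6: x = 3*(511) + (-2)*(253) + (-2) = 1025 -> verified
step 7: x = 3*(1025) + (-2)*(511) + (-2) = 2051 -> in agreement
step 8: x = 3*(2051) + (-2)*(1025) + (-2) = 4101 -> same as recorded
step 9: x = 3*(4101) + (-2)*(2051) + (-2) = 8199 -> same as recorded
step 10: x = 3*(8199) + (-2)*(4101) + (-2) = 16393 -> consistent with the log
Each recorded entry agrees with the recomputation.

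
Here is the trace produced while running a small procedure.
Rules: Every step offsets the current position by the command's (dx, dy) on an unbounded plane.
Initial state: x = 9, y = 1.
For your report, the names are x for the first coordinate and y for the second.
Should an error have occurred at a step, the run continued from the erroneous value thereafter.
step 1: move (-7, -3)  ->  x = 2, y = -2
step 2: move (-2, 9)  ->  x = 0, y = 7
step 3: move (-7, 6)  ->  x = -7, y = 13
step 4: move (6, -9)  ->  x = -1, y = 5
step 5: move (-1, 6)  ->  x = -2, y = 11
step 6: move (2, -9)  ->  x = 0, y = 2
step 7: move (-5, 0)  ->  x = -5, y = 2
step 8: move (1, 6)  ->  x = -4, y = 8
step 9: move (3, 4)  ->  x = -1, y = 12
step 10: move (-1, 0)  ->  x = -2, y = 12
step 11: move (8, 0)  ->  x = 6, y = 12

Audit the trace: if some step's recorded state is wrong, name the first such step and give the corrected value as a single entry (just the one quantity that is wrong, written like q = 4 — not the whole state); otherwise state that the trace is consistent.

step 4, y = 4

Step 1: x = 9 + (-7) = 2, y = 1 + (-3) = -2 — verified.
Step 2: x = 2 + (-2) = 0, y = -2 + (9) = 7 — in agreement.
Step 3: x = 0 + (-7) = -7, y = 7 + (6) = 13 — in agreement.
Step 4: x = -7 + (6) = -1, y = 13 + (-9) = 4 — the entry is off here.
Conclusion: step 4 carries the first error; the entry should be y = 4.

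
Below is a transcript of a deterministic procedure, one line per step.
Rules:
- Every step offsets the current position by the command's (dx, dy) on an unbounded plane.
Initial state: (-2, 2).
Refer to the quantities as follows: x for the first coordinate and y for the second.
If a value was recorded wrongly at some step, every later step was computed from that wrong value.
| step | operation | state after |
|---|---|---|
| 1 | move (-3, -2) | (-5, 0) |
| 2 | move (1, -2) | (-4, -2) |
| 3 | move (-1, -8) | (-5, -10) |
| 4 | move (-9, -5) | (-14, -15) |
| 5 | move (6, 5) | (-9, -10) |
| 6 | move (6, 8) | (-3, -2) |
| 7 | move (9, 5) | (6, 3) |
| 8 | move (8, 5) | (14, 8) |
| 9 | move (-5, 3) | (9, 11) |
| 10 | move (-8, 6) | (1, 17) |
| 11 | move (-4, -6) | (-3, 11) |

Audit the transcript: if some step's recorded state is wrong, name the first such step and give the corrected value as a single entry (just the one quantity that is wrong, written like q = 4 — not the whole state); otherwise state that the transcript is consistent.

Recomputing the run from the initial state:
step 1: x = -5, y = 0
step 2: x = -4, y = -2
step 3: x = -5, y = -10
step 4: x = -14, y = -15
step 5: x = -8, y = -10
step 6: x = -2, y = -2
step 7: x = 7, y = 3
step 8: x = 15, y = 8
step 9: x = 10, y = 11
step 10: x = 2, y = 17
step 11: x = -2, y = 11
The first disagreement with the transcript is at step 5, where the value should be x = -8.

step 5, x = -8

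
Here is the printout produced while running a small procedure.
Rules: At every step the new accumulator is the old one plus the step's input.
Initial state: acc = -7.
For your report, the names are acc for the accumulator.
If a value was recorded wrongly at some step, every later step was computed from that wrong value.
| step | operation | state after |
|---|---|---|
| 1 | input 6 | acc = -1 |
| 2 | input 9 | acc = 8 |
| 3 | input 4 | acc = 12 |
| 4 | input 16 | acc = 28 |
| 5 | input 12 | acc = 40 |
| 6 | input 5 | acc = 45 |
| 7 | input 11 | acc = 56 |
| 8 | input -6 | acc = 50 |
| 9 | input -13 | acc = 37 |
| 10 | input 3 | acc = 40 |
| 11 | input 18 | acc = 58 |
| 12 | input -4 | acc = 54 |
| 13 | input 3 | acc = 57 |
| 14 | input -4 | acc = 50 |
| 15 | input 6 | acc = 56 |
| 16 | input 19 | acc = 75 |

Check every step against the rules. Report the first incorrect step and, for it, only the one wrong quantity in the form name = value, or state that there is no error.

step 14, acc = 53

1. acc = -7 + 6 = -1 (verified)
2. acc = -1 + 9 = 8 (matches)
3. acc = 8 + 4 = 12 (no discrepancy)
4. acc = 12 + 16 = 28 (no discrepancy)
5. acc = 28 + 12 = 40 (exactly as logged)
6. acc = 40 + 5 = 45 (consistent with the printout)
7. acc = 45 + 11 = 56 (no discrepancy)
8. acc = 56 + -6 = 50 (checks out)
9. acc = 50 + -13 = 37 (checks out)
10. acc = 37 + 3 = 40 (no discrepancy)
11. acc = 40 + 18 = 58 (in agreement)
12. acc = 58 + -4 = 54 (agrees with the printout)
13. acc = 54 + 3 = 57 (matches)
14. acc = 57 + -4 = 53 (the printout disagrees here)
Conclusion: step 14 carries the first error; the entry should be acc = 53.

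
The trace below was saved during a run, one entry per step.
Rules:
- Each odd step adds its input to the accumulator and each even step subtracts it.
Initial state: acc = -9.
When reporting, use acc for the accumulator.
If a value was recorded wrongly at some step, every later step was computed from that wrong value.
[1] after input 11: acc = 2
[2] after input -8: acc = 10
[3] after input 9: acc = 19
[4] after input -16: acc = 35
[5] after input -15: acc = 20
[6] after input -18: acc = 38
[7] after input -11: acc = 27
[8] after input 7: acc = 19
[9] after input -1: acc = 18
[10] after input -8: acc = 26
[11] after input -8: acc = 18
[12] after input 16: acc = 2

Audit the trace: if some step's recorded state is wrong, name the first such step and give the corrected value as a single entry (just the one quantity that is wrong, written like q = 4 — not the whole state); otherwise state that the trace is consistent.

Recomputing the run from the initial state:
step 1: acc = 2
step 2: acc = 10
step 3: acc = 19
step 4: acc = 35
step 5: acc = 20
step 6: acc = 38
step 7: acc = 27
step 8: acc = 20
step 9: acc = 19
step 10: acc = 27
step 11: acc = 19
step 12: acc = 3
The first disagreement with the trace is at step 8, where the value should be acc = 20.

step 8, acc = 20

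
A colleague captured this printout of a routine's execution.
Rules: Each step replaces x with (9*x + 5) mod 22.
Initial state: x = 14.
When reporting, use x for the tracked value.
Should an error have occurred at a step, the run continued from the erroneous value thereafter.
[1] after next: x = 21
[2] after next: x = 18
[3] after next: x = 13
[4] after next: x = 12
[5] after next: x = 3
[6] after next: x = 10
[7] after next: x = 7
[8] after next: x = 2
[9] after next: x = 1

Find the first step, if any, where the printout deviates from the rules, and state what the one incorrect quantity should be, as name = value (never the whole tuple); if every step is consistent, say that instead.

Step 1: x = (9*14 + 5) mod 22 = 21 — agrees with the printout.
Step 2: x = (9*21 + 5) mod 22 = 18 — verified.
Step 3: x = (9*18 + 5) mod 22 = 13 — no discrepancy.
Step 4: x = (9*13 + 5) mod 22 = 12 — same as recorded.
Step 5: x = (9*12 + 5) mod 22 = 3 — no discrepancy.
Step 6: x = (9*3 + 5) mod 22 = 10 — consistent with the printout.
Step 7: x = (9*10 + 5) mod 22 = 7 — matches.
Step 8: x = (9*7 + 5) mod 22 = 2 — verified.
Step 9: x = (9*2 + 5) mod 22 = 1 — confirmed correct.
Each recorded entry agrees with the recomputation.

no error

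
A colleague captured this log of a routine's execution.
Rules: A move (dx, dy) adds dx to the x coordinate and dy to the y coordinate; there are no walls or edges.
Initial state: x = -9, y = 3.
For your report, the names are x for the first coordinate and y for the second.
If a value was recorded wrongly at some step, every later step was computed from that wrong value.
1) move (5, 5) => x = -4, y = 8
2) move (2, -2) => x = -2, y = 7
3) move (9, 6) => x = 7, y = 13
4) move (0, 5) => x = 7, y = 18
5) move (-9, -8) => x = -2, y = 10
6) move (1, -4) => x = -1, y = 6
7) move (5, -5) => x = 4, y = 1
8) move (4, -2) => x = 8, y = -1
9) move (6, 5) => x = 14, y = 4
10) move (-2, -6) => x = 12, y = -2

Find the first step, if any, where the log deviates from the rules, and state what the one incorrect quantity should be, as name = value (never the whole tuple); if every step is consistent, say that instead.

step 2, y = 6

1. x = -9 + (5) = -4, y = 3 + (5) = 8 (confirmed correct)
2. x = -4 + (2) = -2, y = 8 + (-2) = 6 (this is not what the log shows)
That makes step 2 the first incorrect line — y = 6 is what it should show.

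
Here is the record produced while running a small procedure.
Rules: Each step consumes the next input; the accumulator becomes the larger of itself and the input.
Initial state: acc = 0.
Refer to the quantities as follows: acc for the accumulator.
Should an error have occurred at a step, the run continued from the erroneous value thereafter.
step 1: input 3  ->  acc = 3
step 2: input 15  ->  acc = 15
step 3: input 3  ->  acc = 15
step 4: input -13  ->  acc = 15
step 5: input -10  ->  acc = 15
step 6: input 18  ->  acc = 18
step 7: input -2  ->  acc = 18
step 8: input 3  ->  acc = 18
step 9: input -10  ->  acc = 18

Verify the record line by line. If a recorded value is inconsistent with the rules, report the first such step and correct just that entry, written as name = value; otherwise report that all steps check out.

1. acc = max(0, 3) = 3 (same as recorded)
2. acc = max(3, 15) = 15 (same as recorded)
3. acc = max(15, 3) = 15 (no discrepancy)
4. acc = max(15, -13) = 15 (in agreement)
5. acc = max(15, -10) = 15 (verified)
6. acc = max(15, 18) = 18 (matches)
7. acc = max(18, -2) = 18 (confirmed correct)
8. acc = max(18, 3) = 18 (agrees with the record)
9. acc = max(18, -10) = 18 (exactly as logged)
All steps check out; nothing to correct.

no error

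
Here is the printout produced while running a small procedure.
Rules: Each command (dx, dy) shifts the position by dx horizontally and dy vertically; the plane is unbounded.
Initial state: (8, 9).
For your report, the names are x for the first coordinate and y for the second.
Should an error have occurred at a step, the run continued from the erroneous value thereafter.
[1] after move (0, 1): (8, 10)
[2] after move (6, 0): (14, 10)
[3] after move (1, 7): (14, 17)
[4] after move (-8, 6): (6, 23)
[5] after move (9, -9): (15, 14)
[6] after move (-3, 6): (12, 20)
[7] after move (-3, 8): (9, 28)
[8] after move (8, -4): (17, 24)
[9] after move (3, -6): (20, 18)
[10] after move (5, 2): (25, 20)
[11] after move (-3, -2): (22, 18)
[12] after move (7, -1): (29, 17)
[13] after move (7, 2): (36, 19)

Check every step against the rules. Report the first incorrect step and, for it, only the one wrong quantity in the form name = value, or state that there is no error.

1. x = 8 + (0) = 8, y = 9 + (1) = 10 (agrees with the printout)
2. x = 8 + (6) = 14, y = 10 + (0) = 10 (no discrepancy)
3. x = 14 + (1) = 15, y = 10 + (7) = 17 (the printout disagrees here)
That makes step 3 the first incorrect line — x = 15 is what it should show.

step 3, x = 15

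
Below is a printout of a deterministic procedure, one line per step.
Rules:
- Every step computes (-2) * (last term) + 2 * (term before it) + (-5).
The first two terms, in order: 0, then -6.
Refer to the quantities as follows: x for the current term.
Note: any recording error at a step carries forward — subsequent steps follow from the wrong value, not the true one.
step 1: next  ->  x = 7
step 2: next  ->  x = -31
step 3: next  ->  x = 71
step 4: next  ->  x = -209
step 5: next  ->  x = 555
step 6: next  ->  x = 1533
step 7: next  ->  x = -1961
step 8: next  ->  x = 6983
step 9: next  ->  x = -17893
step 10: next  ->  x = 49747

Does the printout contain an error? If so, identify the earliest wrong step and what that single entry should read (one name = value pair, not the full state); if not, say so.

step 1: x = -2*(-6) + (2)*(0) + (-5) = 7 -> no discrepancy
step 2: x = -2*(7) + (2)*(-6) + (-5) = -31 -> checks out
step 3: x = -2*(-31) + (2)*(7) + (-5) = 71 -> consistent with the printout
step 4: x = -2*(71) + (2)*(-31) + (-5) = -209 -> checks out
step 5: x = -2*(-209) + (2)*(71) + (-5) = 555 -> no discrepancy
step 6: x = -2*(555) + (2)*(-209) + (-5) = -1533 -> the entry is off here
So the first discrepancy is step 6, where the right value is x = -1533.

step 6, x = -1533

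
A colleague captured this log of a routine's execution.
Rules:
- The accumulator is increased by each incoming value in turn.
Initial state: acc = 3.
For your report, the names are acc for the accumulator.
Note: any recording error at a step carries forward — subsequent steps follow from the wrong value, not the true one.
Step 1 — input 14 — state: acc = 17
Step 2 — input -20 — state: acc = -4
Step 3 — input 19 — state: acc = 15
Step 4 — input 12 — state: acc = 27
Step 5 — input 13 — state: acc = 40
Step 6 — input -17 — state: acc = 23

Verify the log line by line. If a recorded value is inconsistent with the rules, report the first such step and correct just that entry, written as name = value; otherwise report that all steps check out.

step 2, acc = -3

Step 1: acc = 3 + 14 = 17 — agrees with the log.
Step 2: acc = 17 + -20 = -3 — the recorded entry deviates here.
First deviation found at step 2; the corrected entry is acc = -3.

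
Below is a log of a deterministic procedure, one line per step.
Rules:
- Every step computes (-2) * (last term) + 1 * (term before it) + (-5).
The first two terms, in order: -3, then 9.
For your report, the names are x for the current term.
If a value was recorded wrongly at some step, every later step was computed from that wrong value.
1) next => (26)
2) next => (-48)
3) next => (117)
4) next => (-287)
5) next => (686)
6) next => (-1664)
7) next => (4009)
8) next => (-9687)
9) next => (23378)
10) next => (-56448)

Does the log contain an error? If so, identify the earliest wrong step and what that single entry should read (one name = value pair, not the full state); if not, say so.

step 1, x = -26

Recomputing the run from the initial state:
step 1: x = -26
step 2: x = 56
step 3: x = -143
step 4: x = 337
step 5: x = -822
step 6: x = 1976
step 7: x = -4779
step 8: x = 11529
step 9: x = -27842
step 10: x = 67208
The first disagreement with the log is at step 1, where the value should be x = -26.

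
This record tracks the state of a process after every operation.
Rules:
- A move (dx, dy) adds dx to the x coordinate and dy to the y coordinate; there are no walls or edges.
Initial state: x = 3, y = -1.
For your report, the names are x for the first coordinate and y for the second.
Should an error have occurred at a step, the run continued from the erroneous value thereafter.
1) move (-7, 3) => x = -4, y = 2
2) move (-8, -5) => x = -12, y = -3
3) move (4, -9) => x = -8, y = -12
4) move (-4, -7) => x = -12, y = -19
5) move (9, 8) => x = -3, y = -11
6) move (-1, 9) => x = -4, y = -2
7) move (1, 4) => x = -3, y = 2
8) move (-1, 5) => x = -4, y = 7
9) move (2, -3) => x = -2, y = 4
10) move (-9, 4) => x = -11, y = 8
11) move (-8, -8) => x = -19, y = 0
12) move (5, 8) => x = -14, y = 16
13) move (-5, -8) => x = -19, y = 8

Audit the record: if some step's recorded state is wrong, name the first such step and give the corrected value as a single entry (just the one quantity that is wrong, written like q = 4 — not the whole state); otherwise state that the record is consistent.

Recomputing the run from the initial state:
step 1: x = -4, y = 2
step 2: x = -12, y = -3
step 3: x = -8, y = -12
step 4: x = -12, y = -19
step 5: x = -3, y = -11
step 6: x = -4, y = -2
step 7: x = -3, y = 2
step 8: x = -4, y = 7
step 9: x = -2, y = 4
step 10: x = -11, y = 8
step 11: x = -19, y = 0
step 12: x = -14, y = 8
step 13: x = -19, y = 0
The first disagreement with the record is at step 12, where the value should be y = 8.

step 12, y = 8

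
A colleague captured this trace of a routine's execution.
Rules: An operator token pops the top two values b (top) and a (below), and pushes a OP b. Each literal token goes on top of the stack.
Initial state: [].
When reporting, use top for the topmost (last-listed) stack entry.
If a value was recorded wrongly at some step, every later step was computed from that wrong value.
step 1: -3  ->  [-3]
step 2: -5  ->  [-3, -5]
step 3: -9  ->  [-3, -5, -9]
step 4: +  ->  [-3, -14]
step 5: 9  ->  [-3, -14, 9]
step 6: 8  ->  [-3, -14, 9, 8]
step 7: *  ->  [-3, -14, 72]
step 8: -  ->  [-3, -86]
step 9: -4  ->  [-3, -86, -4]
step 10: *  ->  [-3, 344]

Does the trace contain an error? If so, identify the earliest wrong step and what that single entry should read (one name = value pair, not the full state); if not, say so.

no error

1. push -3: top = -3 (no discrepancy)
2. push -5: top = -5 (checks out)
3. push -9: top = -9 (same as recorded)
4. -5 + -9 = -14 (checks out)
5. push 9: top = 9 (no discrepancy)
6. push 8: top = 8 (no discrepancy)
7. 9 * 8 = 72 (same as recorded)
8. -14 - 72 = -86 (consistent with the trace)
9. push -4: top = -4 (in agreement)
10. -86 * -4 = 344 (consistent with the trace)
No step deviates from the rules.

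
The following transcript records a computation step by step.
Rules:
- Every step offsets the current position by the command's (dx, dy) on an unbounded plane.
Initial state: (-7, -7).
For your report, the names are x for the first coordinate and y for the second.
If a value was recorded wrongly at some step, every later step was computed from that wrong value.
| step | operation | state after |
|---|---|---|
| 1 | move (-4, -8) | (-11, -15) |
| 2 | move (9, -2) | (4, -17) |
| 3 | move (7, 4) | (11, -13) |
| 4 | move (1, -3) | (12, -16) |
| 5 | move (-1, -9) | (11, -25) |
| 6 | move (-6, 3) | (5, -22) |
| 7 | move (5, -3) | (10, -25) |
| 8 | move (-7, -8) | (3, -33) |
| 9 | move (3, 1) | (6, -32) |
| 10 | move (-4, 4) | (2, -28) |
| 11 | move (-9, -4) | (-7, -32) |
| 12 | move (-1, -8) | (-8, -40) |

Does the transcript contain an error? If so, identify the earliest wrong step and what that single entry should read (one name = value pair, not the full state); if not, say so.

step 1: x = -7 + (-4) = -11, y = -7 + (-8) = -15 -> in agreement
step 2: x = -11 + (9) = -2, y = -15 + (-2) = -17 -> not what was recorded
The earliest wrong entry is at step 2: it should read x = -2.

step 2, x = -2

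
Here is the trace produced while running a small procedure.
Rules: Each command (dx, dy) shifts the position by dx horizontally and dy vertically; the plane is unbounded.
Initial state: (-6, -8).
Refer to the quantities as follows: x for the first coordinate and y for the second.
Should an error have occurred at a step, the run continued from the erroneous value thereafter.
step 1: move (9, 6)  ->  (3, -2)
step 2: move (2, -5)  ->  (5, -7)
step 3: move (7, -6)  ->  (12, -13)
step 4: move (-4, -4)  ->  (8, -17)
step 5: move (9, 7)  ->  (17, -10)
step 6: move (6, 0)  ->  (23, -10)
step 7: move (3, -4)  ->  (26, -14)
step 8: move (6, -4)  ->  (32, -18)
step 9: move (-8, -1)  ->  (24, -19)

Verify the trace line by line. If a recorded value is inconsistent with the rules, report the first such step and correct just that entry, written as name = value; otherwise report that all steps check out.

Recomputing the run from the initial state:
step 1: x = 3, y = -2
step 2: x = 5, y = -7
step 3: x = 12, y = -13
step 4: x = 8, y = -17
step 5: x = 17, y = -10
step 6: x = 23, y = -10
step 7: x = 26, y = -14
step 8: x = 32, y = -18
step 9: x = 24, y = -19
This matches the trace at every step.

no error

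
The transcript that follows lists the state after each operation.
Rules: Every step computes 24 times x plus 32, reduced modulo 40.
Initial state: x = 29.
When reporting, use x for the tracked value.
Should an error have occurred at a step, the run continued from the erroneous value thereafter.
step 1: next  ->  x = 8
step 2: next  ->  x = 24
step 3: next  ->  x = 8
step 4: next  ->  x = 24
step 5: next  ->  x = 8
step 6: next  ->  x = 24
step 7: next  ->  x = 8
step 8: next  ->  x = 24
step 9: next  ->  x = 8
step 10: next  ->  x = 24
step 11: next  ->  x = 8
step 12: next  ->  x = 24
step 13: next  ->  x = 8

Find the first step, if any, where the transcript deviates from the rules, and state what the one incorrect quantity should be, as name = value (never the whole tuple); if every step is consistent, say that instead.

no error

1. x = (24*29 + 32) mod 40 = 8 (verified)
2. x = (24*8 + 32) mod 40 = 24 (consistent with the transcript)
3. x = (24*24 + 32) mod 40 = 8 (in agreement)
4. x = (24*8 + 32) mod 40 = 24 (confirmed correct)
5. x = (24*24 + 32) mod 40 = 8 (verified)
6. x = (24*8 + 32) mod 40 = 24 (consistent with the transcript)
7. x = (24*24 + 32) mod 40 = 8 (same as recorded)
8. x = (24*8 + 32) mod 40 = 24 (same as recorded)
9. x = (24*24 + 32) mod 40 = 8 (confirmed correct)
10. x = (24*8 + 32) mod 40 = 24 (same as recorded)
11. x = (24*24 + 32) mod 40 = 8 (exactly as logged)
12. x = (24*8 + 32) mod 40 = 24 (no discrepancy)
13. x = (24*24 + 32) mod 40 = 8 (verified)
All entries verified; no error found.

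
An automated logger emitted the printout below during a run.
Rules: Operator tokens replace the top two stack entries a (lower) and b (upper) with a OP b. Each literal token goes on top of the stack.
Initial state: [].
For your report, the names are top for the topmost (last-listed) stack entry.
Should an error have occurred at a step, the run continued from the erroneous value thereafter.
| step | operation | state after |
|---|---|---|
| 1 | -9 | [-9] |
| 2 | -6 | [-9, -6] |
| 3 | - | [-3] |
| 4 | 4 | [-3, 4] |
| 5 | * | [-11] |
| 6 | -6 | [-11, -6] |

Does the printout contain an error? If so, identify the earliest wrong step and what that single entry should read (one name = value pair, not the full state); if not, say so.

step 5, top = -12

Recomputing the run from the initial state:
step 1: [-9]
step 2: [-9, -6]
step 3: [-3]
step 4: [-3, 4]
step 5: [-12]
step 6: [-12, -6]
The first disagreement with the printout is at step 5, where the value should be top = -12.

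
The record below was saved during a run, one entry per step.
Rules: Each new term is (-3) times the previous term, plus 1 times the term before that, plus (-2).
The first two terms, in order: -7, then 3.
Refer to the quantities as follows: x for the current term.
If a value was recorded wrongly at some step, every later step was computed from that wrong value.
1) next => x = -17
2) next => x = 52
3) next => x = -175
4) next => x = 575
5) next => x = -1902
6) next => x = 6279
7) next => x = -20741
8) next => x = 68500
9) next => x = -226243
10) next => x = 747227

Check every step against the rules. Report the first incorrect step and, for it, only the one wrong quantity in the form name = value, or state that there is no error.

Recomputing the run from the initial state:
step 1: x = -18
step 2: x = 55
step 3: x = -185
step 4: x = 608
step 5: x = -2011
step 6: x = 6639
step 7: x = -21930
step 8: x = 72427
step 9: x = -239213
step 10: x = 790064
The first disagreement with the record is at step 1, where the value should be x = -18.

step 1, x = -18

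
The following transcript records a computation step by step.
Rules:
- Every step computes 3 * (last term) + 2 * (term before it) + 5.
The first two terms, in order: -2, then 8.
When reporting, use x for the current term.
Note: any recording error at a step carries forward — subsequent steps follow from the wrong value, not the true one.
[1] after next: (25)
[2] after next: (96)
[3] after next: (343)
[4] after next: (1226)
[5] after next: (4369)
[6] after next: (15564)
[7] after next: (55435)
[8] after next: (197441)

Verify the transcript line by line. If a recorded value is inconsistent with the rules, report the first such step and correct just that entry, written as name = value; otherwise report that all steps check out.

step 1: x = 3*(8) + (2)*(-2) + (5) = 25 -> no discrepancy
step 2: x = 3*(25) + (2)*(8) + (5) = 96 -> exactly as logged
step 3: x = 3*(96) + (2)*(25) + (5) = 343 -> agrees with the transcript
step 4: x = 3*(343) + (2)*(96) + (5) = 1226 -> checks out
step 5: x = 3*(1226) + (2)*(343) + (5) = 4369 -> exactly as logged
step 6: x = 3*(4369) + (2)*(1226) + (5) = 15564 -> confirmed correct
step 7: x = 3*(15564) + (2)*(4369) + (5) = 55435 -> matches
step 8: x = 3*(55435) + (2)*(15564) + (5) = 197438 -> the transcript disagrees here
First incorrect step: 8; the correct value is x = 197438.

step 8, x = 197438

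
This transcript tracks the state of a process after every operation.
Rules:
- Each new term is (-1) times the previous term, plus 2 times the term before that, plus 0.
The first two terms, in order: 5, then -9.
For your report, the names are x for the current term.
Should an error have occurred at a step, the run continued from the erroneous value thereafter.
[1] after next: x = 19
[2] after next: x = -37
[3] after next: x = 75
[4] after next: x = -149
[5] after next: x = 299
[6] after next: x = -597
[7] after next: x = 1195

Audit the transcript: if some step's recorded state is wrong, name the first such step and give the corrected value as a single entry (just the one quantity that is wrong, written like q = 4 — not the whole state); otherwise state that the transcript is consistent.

no error

step 1: x = -1*(-9) + (2)*(5) + (0) = 19 -> matches
step 2: x = -1*(19) + (2)*(-9) + (0) = -37 -> exactly as logged
step 3: x = -1*(-37) + (2)*(19) + (0) = 75 -> verified
step 4: x = -1*(75) + (2)*(-37) + (0) = -149 -> verified
step 5: x = -1*(-149) + (2)*(75) + (0) = 299 -> confirmed correct
step 6: x = -1*(299) + (2)*(-149) + (0) = -597 -> no discrepancy
step 7: x = -1*(-597) + (2)*(299) + (0) = 1195 -> no discrepancy
All steps check out; nothing to correct.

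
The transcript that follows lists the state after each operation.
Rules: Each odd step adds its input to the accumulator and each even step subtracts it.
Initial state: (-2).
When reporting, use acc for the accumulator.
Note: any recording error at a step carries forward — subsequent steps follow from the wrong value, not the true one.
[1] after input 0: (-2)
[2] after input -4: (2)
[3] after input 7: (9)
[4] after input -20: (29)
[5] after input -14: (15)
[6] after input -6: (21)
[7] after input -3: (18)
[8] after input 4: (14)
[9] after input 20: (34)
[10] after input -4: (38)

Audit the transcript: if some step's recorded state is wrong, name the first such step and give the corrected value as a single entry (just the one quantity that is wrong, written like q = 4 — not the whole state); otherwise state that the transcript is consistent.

no error

step 1: acc = -2 + 0 = -2 -> verified
step 2: acc = -2 - -4 = 2 -> exactly as logged
step 3: acc = 2 + 7 = 9 -> in agreement
step 4: acc = 9 - -20 = 29 -> confirmed correct
step 5: acc = 29 + -14 = 15 -> verified
step 6: acc = 15 - -6 = 21 -> checks out
step 7: acc = 21 + -3 = 18 -> verified
step 8: acc = 18 - 4 = 14 -> same as recorded
step 9: acc = 14 + 20 = 34 -> verified
step 10: acc = 34 - -4 = 38 -> in agreement
Nothing is out of place; the run is error-free.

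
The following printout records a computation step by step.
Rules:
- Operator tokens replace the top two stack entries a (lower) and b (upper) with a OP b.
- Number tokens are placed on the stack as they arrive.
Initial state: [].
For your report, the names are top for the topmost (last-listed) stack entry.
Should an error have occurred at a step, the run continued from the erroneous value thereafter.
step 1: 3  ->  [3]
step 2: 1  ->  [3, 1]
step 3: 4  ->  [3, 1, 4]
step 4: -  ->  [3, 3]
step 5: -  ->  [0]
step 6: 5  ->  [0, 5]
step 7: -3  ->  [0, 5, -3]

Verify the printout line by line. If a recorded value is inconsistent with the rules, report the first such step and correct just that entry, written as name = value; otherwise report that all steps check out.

step 4, top = -3

1. push 3: top = 3 (no discrepancy)
2. push 1: top = 1 (matches)
3. push 4: top = 4 (confirmed correct)
4. 1 - 4 = -3 (the entry is off here)
The earliest wrong entry is at step 4: it should read top = -3.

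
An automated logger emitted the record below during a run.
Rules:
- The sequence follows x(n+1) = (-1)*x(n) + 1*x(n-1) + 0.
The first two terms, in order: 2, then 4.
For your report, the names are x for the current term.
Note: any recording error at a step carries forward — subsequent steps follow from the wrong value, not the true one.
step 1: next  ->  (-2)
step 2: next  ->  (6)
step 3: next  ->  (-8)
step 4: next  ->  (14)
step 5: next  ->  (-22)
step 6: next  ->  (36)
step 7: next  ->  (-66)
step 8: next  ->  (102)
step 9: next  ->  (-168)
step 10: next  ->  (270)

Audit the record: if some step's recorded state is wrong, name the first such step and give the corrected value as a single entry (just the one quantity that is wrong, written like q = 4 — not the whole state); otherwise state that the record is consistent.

1. x = -1*(4) + (1)*(2) + (0) = -2 (no discrepancy)
2. x = -1*(-2) + (1)*(4) + (0) = 6 (confirmed correct)
3. x = -1*(6) + (1)*(-2) + (0) = -8 (consistent with the record)
4. x = -1*(-8) + (1)*(6) + (0) = 14 (checks out)
5. x = -1*(14) + (1)*(-8) + (0) = -22 (no discrepancy)
6. x = -1*(-22) + (1)*(14) + (0) = 36 (confirmed correct)
7. x = -1*(36) + (1)*(-22) + (0) = -58 (a discrepancy with the record)
The audit stops at step 7: the recorded entry is wrong and should be x = -58.

step 7, x = -58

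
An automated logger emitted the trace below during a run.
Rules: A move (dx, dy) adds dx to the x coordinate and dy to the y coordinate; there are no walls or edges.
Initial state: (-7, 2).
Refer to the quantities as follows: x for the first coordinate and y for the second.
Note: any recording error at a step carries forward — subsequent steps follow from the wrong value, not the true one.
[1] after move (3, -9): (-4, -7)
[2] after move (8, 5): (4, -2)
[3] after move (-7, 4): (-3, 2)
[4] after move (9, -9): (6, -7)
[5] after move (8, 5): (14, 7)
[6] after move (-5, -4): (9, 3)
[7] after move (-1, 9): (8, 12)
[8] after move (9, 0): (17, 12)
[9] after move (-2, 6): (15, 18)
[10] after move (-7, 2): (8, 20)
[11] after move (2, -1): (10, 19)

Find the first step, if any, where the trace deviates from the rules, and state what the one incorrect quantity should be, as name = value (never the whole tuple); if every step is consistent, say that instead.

step 5, y = -2

Recomputing the run from the initial state:
step 1: x = -4, y = -7
step 2: x = 4, y = -2
step 3: x = -3, y = 2
step 4: x = 6, y = -7
step 5: x = 14, y = -2
step 6: x = 9, y = -6
step 7: x = 8, y = 3
step 8: x = 17, y = 3
step 9: x = 15, y = 9
step 10: x = 8, y = 11
step 11: x = 10, y = 10
The first disagreement with the trace is at step 5, where the value should be y = -2.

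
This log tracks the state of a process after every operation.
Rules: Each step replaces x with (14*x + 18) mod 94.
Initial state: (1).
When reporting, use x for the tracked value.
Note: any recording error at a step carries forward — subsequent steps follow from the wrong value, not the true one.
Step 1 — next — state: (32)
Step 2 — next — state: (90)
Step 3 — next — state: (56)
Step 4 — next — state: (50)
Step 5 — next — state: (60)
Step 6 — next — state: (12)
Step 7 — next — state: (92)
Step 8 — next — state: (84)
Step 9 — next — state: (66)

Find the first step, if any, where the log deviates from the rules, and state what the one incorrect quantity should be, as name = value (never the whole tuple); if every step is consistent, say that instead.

1. x = (14*1 + 18) mod 94 = 32 (same as recorded)
2. x = (14*32 + 18) mod 94 = 90 (confirmed correct)
3. x = (14*90 + 18) mod 94 = 56 (matches)
4. x = (14*56 + 18) mod 94 = 50 (verified)
5. x = (14*50 + 18) mod 94 = 60 (matches)
6. x = (14*60 + 18) mod 94 = 12 (agrees with the log)
7. x = (14*12 + 18) mod 94 = 92 (no discrepancy)
8. x = (14*92 + 18) mod 94 = 84 (confirmed correct)
9. x = (14*84 + 18) mod 94 = 66 (exactly as logged)
Each recorded entry agrees with the recomputation.

no error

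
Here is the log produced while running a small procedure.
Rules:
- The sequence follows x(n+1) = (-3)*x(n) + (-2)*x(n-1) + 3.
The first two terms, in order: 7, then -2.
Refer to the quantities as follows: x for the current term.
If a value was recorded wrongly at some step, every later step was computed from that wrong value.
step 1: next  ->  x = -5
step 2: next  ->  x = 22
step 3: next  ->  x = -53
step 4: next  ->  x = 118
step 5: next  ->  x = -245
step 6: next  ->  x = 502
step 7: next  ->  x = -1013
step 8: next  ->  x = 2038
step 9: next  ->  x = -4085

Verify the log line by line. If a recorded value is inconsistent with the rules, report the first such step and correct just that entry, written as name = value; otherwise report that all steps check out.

no error

Recomputing the run from the initial state:
step 1: x = -5
step 2: x = 22
step 3: x = -53
step 4: x = 118
step 5: x = -245
step 6: x = 502
step 7: x = -1013
step 8: x = 2038
step 9: x = -4085
This matches the log at every step.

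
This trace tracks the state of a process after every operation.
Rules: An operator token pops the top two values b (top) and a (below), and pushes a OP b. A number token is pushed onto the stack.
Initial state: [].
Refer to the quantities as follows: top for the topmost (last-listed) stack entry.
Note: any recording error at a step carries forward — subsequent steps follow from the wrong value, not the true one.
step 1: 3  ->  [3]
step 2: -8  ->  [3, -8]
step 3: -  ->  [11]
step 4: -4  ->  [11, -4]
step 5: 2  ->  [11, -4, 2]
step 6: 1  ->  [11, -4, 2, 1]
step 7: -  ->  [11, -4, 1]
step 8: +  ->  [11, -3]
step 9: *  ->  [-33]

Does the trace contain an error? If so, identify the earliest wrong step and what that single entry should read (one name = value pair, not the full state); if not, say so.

no error

Recomputing the run from the initial state:
step 1: [3]
step 2: [3, -8]
step 3: [11]
step 4: [11, -4]
step 5: [11, -4, 2]
step 6: [11, -4, 2, 1]
step 7: [11, -4, 1]
step 8: [11, -3]
step 9: [-33]
This matches the trace at every step.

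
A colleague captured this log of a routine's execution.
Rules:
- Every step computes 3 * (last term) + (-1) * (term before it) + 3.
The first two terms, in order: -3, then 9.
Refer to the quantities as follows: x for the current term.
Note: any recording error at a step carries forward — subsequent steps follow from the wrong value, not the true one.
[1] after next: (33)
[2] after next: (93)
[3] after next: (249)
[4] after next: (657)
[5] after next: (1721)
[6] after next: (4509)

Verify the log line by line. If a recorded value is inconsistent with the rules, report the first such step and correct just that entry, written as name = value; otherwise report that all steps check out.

step 5, x = 1725

step 1: x = 3*(9) + (-1)*(-3) + (3) = 33 -> in agreement
step 2: x = 3*(33) + (-1)*(9) + (3) = 93 -> matches
step 3: x = 3*(93) + (-1)*(33) + (3) = 249 -> consistent with the log
step 4: x = 3*(249) + (-1)*(93) + (3) = 657 -> checks out
step 5: x = 3*(657) + (-1)*(249) + (3) = 1725 -> the entry is off here
So the first discrepancy is step 5, where the right value is x = 1725.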